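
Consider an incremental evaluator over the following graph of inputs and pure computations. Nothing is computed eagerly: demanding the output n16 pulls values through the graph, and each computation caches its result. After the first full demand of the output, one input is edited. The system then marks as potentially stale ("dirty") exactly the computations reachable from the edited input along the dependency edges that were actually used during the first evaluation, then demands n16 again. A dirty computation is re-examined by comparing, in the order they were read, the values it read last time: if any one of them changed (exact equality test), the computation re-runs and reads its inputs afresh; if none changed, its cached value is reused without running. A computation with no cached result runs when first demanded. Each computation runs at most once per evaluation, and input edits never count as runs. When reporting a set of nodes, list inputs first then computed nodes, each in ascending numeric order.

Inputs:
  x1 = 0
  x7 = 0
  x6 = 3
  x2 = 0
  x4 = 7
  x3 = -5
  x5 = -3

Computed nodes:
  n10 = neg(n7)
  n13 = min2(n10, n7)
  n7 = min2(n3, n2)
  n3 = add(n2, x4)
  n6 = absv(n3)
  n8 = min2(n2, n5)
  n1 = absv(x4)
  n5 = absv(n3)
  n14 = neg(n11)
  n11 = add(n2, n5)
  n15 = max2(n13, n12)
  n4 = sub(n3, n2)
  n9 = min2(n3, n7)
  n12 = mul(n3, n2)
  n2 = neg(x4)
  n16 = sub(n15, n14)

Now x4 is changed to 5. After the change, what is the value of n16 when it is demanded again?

Initial pass — values computed on the first demand:
  n2 = neg(7) = -7
  n3 = add(-7, 7) = 0
  n5 = absv(0) = 0
  n7 = min2(0, -7) = -7
  n10 = neg(-7) = 7
  n11 = add(-7, 0) = -7
  n12 = mul(0, -7) = 0
  n13 = min2(7, -7) = -7
  n14 = neg(-7) = 7
  n15 = max2(-7, 0) = 0
  n16 = sub(0, 7) = -7

Second demand — change propagation:
  n2: re-runs because x4 7->5; new result -5.
  n3: re-runs because n2 -7->-5; x4 7->5; new result 0 (unchanged).
  n5: re-examined; everything it read last time is the same (n3 unchanged) — cache 0 kept, no run.
  n7: re-runs because n2 -7->-5; new result -5.
  n10: re-runs because n7 -7->-5; new result 5.
  n11: re-runs because n2 -7->-5; new result -5.
  n12: re-runs because n2 -7->-5; new result 0 (unchanged).
  n13: re-runs because n10 7->5; n7 -7->-5; new result -5.
  n14: re-runs because n11 -7->-5; new result 5.
  n15: re-runs because n13 -7->-5; new result 0 (unchanged).
  n16: re-runs because n14 7->5; new result -5.

The important point: at n5 every value read last time is unchanged, so the dirty flag clears without a run.

n16 now evaluates to -5.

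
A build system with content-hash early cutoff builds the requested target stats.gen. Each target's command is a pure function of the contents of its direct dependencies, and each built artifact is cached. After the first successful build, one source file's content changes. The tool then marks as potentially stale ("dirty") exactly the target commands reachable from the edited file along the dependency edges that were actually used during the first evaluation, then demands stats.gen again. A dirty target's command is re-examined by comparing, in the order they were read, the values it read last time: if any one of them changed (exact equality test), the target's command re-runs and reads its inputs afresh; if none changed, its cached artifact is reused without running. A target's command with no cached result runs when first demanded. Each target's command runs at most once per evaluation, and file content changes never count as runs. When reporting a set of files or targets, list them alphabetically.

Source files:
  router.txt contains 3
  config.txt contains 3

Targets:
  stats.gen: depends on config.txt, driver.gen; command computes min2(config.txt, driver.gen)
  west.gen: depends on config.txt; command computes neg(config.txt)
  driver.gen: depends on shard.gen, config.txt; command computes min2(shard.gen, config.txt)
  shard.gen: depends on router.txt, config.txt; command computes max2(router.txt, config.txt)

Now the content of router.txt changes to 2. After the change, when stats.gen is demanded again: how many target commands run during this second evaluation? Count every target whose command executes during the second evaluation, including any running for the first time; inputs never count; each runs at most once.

Target commands that run: shard.gen — 1 in total.
Key observation: the change is absorbed at shard.gen — it re-runs but produces the same value, and the output's value is unchanged.

First evaluation (everything demanded from the output):
  shard.gen = max2(3, 3) = 3
  driver.gen = min2(3, 3) = 3
  stats.gen = min2(3, 3) = 3

Propagation after the edit:
  shard.gen: runs — router.txt 3->2; result 3 (same value as before).
  driver.gen: checked — values it read are unchanged (shard.gen unchanged, config.txt unchanged); reused cached 3 without running.
  stats.gen: checked — values it read are unchanged (config.txt unchanged, driver.gen unchanged); reused cached 3 without running.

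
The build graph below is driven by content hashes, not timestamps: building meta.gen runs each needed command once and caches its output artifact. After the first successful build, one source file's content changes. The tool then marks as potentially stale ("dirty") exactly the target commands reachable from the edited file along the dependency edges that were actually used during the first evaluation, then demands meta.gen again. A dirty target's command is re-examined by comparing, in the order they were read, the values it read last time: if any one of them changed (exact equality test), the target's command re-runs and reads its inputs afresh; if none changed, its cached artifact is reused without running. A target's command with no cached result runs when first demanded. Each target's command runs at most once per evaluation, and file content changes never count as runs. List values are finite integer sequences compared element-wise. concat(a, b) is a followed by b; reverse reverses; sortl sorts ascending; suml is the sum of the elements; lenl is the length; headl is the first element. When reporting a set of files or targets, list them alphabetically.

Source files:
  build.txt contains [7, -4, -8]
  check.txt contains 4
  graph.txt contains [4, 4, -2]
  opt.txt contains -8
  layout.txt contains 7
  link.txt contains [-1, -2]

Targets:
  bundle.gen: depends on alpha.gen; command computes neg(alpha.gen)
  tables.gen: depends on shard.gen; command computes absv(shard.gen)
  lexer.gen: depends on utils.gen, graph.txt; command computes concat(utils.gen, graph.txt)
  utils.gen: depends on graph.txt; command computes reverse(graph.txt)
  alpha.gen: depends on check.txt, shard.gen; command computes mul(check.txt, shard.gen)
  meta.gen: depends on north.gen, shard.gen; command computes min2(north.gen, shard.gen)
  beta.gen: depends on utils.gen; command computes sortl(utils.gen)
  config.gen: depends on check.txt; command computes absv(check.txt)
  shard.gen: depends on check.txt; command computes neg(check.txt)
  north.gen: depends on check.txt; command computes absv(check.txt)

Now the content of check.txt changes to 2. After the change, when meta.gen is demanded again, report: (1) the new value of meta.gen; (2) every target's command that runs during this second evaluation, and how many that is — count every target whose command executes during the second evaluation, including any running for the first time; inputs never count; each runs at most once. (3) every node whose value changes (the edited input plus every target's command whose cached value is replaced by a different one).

Initial pass — values computed on the first demand:
  north.gen = absv(4) = 4
  shard.gen = neg(4) = -4
  meta.gen = min2(4, -4) = -4

Second demand — change propagation:
  north.gen: re-runs because check.txt 4->2; new result 2.
  shard.gen: re-runs because check.txt 4->2; new result -2.
  meta.gen: re-runs because north.gen 4->2; shard.gen -4->-2; new result -2.

meta.gen now evaluates to -2.
Run set: meta.gen, north.gen, shard.gen (3 run).
Changed values: check.txt, meta.gen, north.gen, shard.gen.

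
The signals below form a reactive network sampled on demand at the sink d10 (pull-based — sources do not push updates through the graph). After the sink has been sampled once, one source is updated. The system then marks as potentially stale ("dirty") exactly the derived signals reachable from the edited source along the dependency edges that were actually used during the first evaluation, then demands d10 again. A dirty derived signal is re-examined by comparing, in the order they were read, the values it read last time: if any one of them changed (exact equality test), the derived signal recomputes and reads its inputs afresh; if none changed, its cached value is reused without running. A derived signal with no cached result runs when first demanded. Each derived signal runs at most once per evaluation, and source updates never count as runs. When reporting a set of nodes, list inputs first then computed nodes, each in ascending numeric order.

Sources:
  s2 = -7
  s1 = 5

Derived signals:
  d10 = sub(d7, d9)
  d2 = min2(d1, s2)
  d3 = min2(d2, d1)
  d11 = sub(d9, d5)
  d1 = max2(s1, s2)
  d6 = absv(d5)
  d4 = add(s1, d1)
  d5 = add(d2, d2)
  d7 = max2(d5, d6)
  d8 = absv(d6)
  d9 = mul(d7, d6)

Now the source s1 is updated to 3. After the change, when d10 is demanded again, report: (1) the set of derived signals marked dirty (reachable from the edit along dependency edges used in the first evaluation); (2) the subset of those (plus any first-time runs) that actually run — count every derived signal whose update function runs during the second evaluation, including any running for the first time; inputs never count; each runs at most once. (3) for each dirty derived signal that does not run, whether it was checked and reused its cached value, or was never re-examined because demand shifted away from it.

Initial pass — values computed on the first demand:
  d1 = max2(5, -7) = 5
  d2 = min2(5, -7) = -7
  d5 = add(-7, -7) = -14
  d6 = absv(-14) = 14
  d7 = max2(-14, 14) = 14
  d9 = mul(14, 14) = 196
  d10 = sub(14, 196) = -182

Second demand — change propagation:
  d1: re-runs because s1 5->3; new result 3.
  d2: re-runs because d1 5->3; new result -7 (unchanged).
  d5: re-examined; everything it read last time is the same (d2 unchanged, d2 unchanged) — cache -14 kept, no run.
  d6: re-examined; everything it read last time is the same (d5 unchanged) — cache 14 kept, no run.
  d7: re-examined; everything it read last time is the same (d5 unchanged, d6 unchanged) — cache 14 kept, no run.
  d9: re-examined; everything it read last time is the same (d7 unchanged, d6 unchanged) — cache 196 kept, no run.
  d10: re-examined; everything it read last time is the same (d7 unchanged, d9 unchanged) — cache -182 kept, no run.

The important point: d2 recomputes to an identical value, and the output ends up unchanged.

Dirty set: d1, d2, d5, d6, d7, d9, d10.
Run set: d1, d2 (2 run).
Re-examined without running (cache reused): d5, d6, d7, d9, d10.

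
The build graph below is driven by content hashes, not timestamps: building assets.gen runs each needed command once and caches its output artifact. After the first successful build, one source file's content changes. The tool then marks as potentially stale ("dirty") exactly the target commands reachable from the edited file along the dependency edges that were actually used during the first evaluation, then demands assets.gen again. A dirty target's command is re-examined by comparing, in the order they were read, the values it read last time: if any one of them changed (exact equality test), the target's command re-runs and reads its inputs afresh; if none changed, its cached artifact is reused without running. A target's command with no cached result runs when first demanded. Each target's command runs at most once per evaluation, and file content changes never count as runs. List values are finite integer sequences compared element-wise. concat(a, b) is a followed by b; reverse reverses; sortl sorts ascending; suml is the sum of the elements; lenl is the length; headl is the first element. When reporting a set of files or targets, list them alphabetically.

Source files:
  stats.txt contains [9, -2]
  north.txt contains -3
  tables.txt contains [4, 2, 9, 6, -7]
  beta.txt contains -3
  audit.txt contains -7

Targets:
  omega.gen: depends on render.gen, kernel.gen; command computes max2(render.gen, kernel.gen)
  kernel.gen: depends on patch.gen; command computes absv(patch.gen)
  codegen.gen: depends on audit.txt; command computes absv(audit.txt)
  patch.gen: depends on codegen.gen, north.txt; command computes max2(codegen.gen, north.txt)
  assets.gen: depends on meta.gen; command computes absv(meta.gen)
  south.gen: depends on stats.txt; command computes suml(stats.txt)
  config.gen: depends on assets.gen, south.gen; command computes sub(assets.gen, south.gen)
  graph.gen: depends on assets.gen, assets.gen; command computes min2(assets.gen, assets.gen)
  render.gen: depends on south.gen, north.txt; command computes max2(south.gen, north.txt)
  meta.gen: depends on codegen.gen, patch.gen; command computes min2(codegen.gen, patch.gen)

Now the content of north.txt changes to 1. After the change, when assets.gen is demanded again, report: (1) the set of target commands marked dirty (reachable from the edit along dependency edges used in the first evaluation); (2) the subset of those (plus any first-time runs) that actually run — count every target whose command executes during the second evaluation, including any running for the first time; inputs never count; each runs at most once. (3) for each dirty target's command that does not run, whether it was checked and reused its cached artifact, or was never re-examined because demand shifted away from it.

Dirty set: assets.gen, meta.gen, patch.gen.
Run set: patch.gen (1 run).
Re-examined without running (cache reused): assets.gen, meta.gen.
The important point: patch.gen recomputes to an identical value, and the output ends up unchanged.

Initial pass — values computed on the first demand:
  codegen.gen = absv(-7) = 7
  patch.gen = max2(7, -3) = 7
  meta.gen = min2(7, 7) = 7
  assets.gen = absv(7) = 7

Second demand — change propagation:
  patch.gen: re-runs because north.txt -3->1; new result 7 (unchanged).
  meta.gen: re-examined; everything it read last time is the same (codegen.gen unchanged, patch.gen unchanged) — cache 7 kept, no run.
  assets.gen: re-examined; everything it read last time is the same (meta.gen unchanged) — cache 7 kept, no run.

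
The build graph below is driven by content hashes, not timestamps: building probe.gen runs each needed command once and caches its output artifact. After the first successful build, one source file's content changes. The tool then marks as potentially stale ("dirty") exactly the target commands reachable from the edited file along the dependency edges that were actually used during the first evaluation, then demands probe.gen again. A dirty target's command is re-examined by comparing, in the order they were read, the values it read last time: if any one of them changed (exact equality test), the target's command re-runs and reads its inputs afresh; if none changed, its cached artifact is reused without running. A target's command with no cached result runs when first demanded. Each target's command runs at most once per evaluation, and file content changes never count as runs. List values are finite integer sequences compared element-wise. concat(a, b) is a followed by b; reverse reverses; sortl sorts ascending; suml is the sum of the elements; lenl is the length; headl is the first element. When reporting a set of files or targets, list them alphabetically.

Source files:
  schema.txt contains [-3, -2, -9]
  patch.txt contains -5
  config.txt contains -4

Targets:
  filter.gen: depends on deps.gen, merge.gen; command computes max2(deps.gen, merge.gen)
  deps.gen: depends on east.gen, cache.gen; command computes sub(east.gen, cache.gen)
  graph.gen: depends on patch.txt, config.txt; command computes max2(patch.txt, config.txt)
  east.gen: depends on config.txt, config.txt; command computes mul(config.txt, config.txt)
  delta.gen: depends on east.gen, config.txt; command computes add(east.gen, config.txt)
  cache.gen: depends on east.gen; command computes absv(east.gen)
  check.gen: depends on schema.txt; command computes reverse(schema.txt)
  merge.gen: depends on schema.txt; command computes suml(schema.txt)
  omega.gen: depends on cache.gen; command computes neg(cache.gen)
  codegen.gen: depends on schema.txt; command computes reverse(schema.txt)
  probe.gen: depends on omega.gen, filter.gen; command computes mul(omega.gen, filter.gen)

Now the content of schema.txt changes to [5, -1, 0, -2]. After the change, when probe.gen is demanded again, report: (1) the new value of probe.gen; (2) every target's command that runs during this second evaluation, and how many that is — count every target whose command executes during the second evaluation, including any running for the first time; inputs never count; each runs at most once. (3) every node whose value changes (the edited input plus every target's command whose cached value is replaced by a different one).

probe.gen now evaluates to -32.
Run set: filter.gen, merge.gen, probe.gen (3 run).
Changed values: filter.gen, merge.gen, probe.gen, schema.txt.

Initial pass — values computed on the first demand:
  east.gen = mul(-4, -4) = 16
  cache.gen = absv(16) = 16
  deps.gen = sub(16, 16) = 0
  merge.gen = suml([-3, -2, -9]) = -14
  filter.gen = max2(0, -14) = 0
  omega.gen = neg(16) = -16
  probe.gen = mul(-16, 0) = 0

Second demand — change propagation:
  merge.gen: re-runs because schema.txt [-3, -2, -9]->[5, -1, 0, -2]; new result 2.
  filter.gen: re-runs because merge.gen -14->2; new result 2.
  probe.gen: re-runs because filter.gen 0->2; new result -32.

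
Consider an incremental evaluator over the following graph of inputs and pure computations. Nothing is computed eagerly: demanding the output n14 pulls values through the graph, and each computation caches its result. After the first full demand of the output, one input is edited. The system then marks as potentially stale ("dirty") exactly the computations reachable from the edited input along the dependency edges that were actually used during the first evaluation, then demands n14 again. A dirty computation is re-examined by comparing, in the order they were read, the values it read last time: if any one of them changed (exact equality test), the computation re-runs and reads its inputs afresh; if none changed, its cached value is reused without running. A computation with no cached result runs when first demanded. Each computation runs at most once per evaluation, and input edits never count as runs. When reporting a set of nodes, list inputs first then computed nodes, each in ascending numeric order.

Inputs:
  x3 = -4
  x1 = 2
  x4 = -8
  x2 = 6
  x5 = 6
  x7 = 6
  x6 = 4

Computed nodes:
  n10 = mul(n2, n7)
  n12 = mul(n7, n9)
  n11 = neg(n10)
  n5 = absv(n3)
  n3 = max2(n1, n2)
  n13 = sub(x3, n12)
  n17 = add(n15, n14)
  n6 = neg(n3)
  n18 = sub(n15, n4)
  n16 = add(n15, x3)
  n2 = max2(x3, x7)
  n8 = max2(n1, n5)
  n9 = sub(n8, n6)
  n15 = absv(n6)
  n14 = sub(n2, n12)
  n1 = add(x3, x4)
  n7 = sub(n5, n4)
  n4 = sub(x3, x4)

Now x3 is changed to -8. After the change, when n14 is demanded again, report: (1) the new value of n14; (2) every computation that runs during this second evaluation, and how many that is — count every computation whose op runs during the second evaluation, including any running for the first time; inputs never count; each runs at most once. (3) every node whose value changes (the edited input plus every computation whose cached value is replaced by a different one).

n14 now evaluates to -66.
Run set: n1, n2, n3, n4, n7, n8, n12, n14 (8 run).
Changed values: x3, n1, n4, n7, n12, n14.
The important point: at n5 every value read last time is unchanged, so the dirty flag clears without a run.

Initial pass — values computed on the first demand:
  n1 = add(-4, -8) = -12
  n2 = max2(-4, 6) = 6
  n3 = max2(-12, 6) = 6
  n4 = sub(-4, -8) = 4
  n5 = absv(6) = 6
  n6 = neg(6) = -6
  n7 = sub(6, 4) = 2
  n8 = max2(-12, 6) = 6
  n9 = sub(6, -6) = 12
  n12 = mul(2, 12) = 24
  n14 = sub(6, 24) = -18

Second demand — change propagation:
  n1: re-runs because x3 -4->-8; new result -16.
  n2: re-runs because x3 -4->-8; new result 6 (unchanged).
  n3: re-runs because n1 -12->-16; new result 6 (unchanged).
  n4: re-runs because x3 -4->-8; new result 0.
  n5: re-examined; everything it read last time is the same (n3 unchanged) — cache 6 kept, no run.
  n6: re-examined; everything it read last time is the same (n3 unchanged) — cache -6 kept, no run.
  n7: re-runs because n4 4->0; new result 6.
  n8: re-runs because n1 -12->-16; new result 6 (unchanged).
  n9: re-examined; everything it read last time is the same (n8 unchanged, n6 unchanged) — cache 12 kept, no run.
  n12: re-runs because n7 2->6; new result 72.
  n14: re-runs because n12 24->72; new result -66.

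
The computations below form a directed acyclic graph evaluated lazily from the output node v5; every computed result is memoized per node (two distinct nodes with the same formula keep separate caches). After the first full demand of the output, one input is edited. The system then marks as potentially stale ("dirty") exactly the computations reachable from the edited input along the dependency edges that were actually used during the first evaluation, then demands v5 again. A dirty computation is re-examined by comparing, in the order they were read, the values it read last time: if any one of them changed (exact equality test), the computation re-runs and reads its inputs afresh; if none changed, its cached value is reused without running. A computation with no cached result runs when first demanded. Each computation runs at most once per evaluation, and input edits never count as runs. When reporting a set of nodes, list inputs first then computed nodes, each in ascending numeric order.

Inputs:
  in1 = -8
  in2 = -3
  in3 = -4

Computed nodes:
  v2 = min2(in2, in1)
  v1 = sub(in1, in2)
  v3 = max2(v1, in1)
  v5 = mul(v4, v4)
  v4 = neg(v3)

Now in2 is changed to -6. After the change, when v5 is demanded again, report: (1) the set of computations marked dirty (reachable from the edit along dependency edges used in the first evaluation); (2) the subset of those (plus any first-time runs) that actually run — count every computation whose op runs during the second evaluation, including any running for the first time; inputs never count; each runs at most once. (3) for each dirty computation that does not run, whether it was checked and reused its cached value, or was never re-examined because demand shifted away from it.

The edit dirties: v1, v3, v4, v5.
4 computations run: v1, v3, v4, v5.
No dirty computation escaped a run.

First demand of the output computes:
  v1 = sub(-8, -3) = -5
  v3 = max2(-5, -8) = -5
  v4 = neg(-5) = 5
  v5 = mul(5, 5) = 25

After the edit, cleaning proceeds:
  v1: a read changed (in2 -3->-6) — executes, giving -2.
  v3: a read changed (v1 -5->-2) — executes, giving -2.
  v4: a read changed (v3 -5->-2) — executes, giving 2.
  v5: a read changed (v4 5->2; v4 5->2) — executes, giving 4.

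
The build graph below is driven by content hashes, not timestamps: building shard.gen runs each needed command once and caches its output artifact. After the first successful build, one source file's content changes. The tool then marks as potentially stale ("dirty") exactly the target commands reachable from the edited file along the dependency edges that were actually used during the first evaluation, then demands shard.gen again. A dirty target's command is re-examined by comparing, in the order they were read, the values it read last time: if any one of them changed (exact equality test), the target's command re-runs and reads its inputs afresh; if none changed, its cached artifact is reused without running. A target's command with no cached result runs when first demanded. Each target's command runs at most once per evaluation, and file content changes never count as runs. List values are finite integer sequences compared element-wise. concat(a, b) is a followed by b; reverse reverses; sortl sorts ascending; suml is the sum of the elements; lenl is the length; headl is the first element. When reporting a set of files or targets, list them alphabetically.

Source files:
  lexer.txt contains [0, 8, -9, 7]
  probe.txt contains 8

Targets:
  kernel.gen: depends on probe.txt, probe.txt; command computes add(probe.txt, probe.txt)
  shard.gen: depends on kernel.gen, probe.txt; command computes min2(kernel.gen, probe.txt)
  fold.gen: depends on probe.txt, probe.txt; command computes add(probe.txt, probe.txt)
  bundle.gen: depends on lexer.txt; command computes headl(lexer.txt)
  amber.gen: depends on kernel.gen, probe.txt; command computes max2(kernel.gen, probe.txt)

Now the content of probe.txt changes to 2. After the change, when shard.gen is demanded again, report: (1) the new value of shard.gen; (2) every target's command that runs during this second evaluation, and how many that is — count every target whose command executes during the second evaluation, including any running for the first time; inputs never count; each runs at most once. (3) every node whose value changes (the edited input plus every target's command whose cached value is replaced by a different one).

Initial pass — values computed on the first demand:
  kernel.gen = add(8, 8) = 16
  shard.gen = min2(16, 8) = 8

Second demand — change propagation:
  kernel.gen: re-runs because probe.txt 8->2; probe.txt 8->2; new result 4.
  shard.gen: re-runs because kernel.gen 16->4; probe.txt 8->2; new result 2.

shard.gen now evaluates to 2.
Run set: kernel.gen, shard.gen (2 run).
Changed values: kernel.gen, probe.txt, shard.gen.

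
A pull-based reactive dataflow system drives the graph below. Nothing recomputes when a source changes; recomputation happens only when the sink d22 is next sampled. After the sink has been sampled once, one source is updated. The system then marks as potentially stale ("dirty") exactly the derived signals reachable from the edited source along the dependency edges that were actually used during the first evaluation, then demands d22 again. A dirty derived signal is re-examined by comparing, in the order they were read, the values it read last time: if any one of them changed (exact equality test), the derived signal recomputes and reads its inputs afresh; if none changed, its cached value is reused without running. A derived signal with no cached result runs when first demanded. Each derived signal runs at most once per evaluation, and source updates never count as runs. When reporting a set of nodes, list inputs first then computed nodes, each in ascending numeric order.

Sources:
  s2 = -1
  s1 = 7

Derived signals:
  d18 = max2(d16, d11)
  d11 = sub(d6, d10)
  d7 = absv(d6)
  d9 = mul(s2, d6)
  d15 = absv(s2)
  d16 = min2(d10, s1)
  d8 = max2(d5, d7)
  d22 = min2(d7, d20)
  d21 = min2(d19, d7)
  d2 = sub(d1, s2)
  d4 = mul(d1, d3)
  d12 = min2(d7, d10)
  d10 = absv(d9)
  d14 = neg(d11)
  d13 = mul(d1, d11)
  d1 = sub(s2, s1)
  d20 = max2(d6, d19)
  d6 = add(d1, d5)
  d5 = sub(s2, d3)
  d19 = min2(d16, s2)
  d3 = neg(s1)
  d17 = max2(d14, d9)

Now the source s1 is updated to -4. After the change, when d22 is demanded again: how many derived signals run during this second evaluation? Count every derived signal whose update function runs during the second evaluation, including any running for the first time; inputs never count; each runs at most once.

First evaluation (everything demanded from the output):
  d1 = sub(-1, 7) = -8
  d3 = neg(7) = -7
  d5 = sub(-1, -7) = 6
  d6 = add(-8, 6) = -2
  d7 = absv(-2) = 2
  d9 = mul(-1, -2) = 2
  d10 = absv(2) = 2
  d16 = min2(2, 7) = 2
  d19 = min2(2, -1) = -1
  d20 = max2(-2, -1) = -1
  d22 = min2(2, -1) = -1

Propagation after the edit:
  d1: runs — s1 7->-4; result 3.
  d3: runs — s1 7->-4; result 4.
  d5: runs — d3 -7->4; result -5.
  d6: runs — d1 -8->3; d5 6->-5; result -2 (same value as before).
  d7: checked — values it read are unchanged (d6 unchanged); reused cached 2 without running.
  d9: checked — values it read are unchanged (s2 unchanged, d6 unchanged); reused cached 2 without running.
  d10: checked — values it read are unchanged (d9 unchanged); reused cached 2 without running.
  d16: runs — s1 7->-4; result -4.
  d19: runs — d16 2->-4; result -4.
  d20: runs — d19 -1->-4; result -2.
  d22: runs — d20 -1->-2; result -2.

Key observation: the cutoff stops propagation at d7 — its inputs' values are unchanged, so it reuses its cache.

Derived signals that run: d1, d3, d5, d6, d16, d19, d20, d22 — 8 in total.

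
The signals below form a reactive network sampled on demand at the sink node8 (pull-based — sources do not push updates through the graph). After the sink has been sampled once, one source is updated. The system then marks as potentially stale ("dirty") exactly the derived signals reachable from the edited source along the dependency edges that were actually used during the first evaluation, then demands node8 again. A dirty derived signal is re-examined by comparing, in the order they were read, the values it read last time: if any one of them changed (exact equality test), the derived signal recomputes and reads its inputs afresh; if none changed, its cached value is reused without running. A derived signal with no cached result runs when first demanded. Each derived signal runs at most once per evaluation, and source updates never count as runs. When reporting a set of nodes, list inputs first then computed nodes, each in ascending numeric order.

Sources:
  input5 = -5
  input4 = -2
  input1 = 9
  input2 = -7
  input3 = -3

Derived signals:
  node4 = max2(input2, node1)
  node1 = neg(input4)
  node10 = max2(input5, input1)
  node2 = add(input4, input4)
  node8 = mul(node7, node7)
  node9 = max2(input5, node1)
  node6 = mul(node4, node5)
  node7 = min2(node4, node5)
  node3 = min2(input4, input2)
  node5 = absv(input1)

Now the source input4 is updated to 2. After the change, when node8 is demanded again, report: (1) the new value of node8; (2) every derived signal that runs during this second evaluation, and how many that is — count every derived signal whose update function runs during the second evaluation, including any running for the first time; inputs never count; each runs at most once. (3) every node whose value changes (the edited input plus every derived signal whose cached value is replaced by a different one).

node8 now evaluates to 4.
Run set: node1, node4, node7, node8 (4 run).
Changed values: input4, node1, node4, node7.

Initial pass — values computed on the first demand:
  node1 = neg(-2) = 2
  node4 = max2(-7, 2) = 2
  node5 = absv(9) = 9
  node7 = min2(2, 9) = 2
  node8 = mul(2, 2) = 4

Second demand — change propagation:
  node1: re-runs because input4 -2->2; new result -2.
  node4: re-runs because node1 2->-2; new result -2.
  node7: re-runs because node4 2->-2; new result -2.
  node8: re-runs because node7 2->-2; node7 2->-2; new result 4 (unchanged).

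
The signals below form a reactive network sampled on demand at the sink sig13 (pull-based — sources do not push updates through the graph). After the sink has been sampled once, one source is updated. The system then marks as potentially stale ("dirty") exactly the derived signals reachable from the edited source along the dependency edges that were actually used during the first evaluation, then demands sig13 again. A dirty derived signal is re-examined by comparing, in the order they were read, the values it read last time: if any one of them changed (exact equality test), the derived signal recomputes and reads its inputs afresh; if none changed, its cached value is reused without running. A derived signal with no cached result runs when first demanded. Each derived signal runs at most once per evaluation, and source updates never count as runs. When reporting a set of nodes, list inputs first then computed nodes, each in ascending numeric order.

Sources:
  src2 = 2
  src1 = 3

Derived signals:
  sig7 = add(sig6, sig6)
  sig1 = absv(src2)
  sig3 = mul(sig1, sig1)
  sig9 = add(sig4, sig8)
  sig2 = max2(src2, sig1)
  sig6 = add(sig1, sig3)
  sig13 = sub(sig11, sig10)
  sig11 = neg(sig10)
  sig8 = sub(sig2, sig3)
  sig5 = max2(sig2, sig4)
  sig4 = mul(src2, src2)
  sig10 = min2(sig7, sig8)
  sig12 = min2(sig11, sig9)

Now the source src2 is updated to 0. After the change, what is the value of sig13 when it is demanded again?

sig13 now evaluates to 0.

Initial pass — values computed on the first demand:
  sig1 = absv(2) = 2
  sig2 = max2(2, 2) = 2
  sig3 = mul(2, 2) = 4
  sig6 = add(2, 4) = 6
  sig7 = add(6, 6) = 12
  sig8 = sub(2, 4) = -2
  sig10 = min2(12, -2) = -2
  sig11 = neg(-2) = 2
  sig13 = sub(2, -2) = 4

Second demand — change propagation:
  sig1: re-runs because src2 2->0; new result 0.
  sig2: re-runs because src2 2->0; sig1 2->0; new result 0.
  sig3: re-runs because sig1 2->0; sig1 2->0; new result 0.
  sig6: re-runs because sig1 2->0; sig3 4->0; new result 0.
  sig7: re-runs because sig6 6->0; sig6 6->0; new result 0.
  sig8: re-runs because sig2 2->0; sig3 4->0; new result 0.
  sig10: re-runs because sig7 12->0; sig8 -2->0; new result 0.
  sig11: re-runs because sig10 -2->0; new result 0.
  sig13: re-runs because sig11 2->0; sig10 -2->0; new result 0.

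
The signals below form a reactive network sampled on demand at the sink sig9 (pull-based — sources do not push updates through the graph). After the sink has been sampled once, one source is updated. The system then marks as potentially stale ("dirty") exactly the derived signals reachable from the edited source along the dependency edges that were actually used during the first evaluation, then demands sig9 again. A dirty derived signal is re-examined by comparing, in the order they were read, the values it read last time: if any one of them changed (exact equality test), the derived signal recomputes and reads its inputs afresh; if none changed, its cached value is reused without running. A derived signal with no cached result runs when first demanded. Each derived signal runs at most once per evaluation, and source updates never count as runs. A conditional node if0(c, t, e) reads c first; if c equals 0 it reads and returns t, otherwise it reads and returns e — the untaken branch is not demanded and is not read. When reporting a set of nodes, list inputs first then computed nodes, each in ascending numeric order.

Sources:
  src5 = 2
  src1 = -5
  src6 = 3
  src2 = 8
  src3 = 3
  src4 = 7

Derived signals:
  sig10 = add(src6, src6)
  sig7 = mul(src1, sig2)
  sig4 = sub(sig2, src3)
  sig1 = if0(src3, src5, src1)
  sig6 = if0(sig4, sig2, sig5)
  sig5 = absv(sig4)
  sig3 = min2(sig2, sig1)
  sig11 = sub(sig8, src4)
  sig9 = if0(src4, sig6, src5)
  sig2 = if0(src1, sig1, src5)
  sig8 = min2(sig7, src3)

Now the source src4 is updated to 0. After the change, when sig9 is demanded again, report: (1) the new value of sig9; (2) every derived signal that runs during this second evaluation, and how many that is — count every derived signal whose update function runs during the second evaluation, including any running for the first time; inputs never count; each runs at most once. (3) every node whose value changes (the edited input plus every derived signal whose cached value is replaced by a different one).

sig9 now evaluates to 1.
Run set: sig2, sig4, sig5, sig6, sig9 (5 run).
Changed values: src4, sig9.
The important point: the flipped condition pulls in fresh nodes; sig2, sig4, sig5, sig6 run for the first time.

Initial pass — values computed on the first demand:
  sig9 = if0(src4=7 -> else branch src5) = 2

Second demand — change propagation:
  sig2: newly demanded (no cache) — executes and yields 2.
  sig4: newly demanded (no cache) — executes and yields -1.
  sig5: newly demanded (no cache) — executes and yields 1.
  sig6: newly demanded (no cache) — executes and yields 1.
  sig9: re-runs because src4 7->0; new result 1.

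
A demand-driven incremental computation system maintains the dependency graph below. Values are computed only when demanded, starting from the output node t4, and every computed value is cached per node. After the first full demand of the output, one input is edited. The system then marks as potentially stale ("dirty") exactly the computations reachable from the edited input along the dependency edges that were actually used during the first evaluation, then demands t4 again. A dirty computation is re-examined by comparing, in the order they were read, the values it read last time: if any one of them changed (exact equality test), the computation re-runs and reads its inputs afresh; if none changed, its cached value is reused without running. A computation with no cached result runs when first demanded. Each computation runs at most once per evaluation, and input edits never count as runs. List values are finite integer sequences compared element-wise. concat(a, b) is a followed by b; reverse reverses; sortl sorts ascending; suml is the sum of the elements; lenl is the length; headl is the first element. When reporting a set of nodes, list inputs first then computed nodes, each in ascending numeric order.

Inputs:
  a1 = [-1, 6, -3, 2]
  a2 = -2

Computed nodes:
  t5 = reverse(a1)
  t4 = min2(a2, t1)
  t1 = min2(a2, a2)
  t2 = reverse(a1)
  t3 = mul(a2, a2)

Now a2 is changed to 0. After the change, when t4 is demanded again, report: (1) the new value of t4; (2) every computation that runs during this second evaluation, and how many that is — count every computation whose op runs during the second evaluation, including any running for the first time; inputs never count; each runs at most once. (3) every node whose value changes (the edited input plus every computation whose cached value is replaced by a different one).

New value of t4: 0.
Computations that run: t1, t4 — 2 in total.
Values that change: a2, t1, t4.

First evaluation (everything demanded from the output):
  t1 = min2(-2, -2) = -2
  t4 = min2(-2, -2) = -2

Propagation after the edit:
  t1: runs — a2 -2->0; a2 -2->0; result 0.
  t4: runs — a2 -2->0; t1 -2->0; result 0.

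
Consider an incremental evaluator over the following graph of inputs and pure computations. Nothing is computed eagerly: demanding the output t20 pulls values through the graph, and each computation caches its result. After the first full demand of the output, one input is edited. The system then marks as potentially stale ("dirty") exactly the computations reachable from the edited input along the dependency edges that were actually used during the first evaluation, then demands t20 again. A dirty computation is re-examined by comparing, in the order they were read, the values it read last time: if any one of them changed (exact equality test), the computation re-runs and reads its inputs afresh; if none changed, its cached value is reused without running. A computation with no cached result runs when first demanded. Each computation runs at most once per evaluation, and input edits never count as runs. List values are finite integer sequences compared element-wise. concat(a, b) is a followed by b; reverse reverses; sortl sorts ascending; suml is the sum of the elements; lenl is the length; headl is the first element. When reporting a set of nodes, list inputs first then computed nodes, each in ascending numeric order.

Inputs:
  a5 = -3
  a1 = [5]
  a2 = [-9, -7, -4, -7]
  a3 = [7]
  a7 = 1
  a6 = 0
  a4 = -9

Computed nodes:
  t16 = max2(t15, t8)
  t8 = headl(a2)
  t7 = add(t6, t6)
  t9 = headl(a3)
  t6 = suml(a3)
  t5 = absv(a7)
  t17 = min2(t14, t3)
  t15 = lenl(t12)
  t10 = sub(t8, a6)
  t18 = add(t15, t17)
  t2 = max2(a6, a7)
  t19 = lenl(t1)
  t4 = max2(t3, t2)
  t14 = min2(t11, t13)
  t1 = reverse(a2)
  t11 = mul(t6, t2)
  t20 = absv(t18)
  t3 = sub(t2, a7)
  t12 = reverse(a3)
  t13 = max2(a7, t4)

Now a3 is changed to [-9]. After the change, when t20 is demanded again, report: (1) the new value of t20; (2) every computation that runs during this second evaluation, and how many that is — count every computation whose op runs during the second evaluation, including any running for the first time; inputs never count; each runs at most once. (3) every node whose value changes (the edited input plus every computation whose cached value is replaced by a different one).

t20 now evaluates to 8.
Run set: t6, t11, t12, t14, t15, t17, t18, t20 (8 run).
Changed values: a3, t6, t11, t12, t14, t17, t18, t20.

Initial pass — values computed on the first demand:
  t2 = max2(0, 1) = 1
  t3 = sub(1, 1) = 0
  t4 = max2(0, 1) = 1
  t6 = suml([7]) = 7
  t11 = mul(7, 1) = 7
  t12 = reverse([7]) = [7]
  t13 = max2(1, 1) = 1
  t14 = min2(7, 1) = 1
  t15 = lenl([7]) = 1
  t17 = min2(1, 0) = 0
  t18 = add(1, 0) = 1
  t20 = absv(1) = 1

Second demand — change propagation:
  t6: re-runs because a3 [7]->[-9]; new result -9.
  t11: re-runs because t6 7->-9; new result -9.
  t12: re-runs because a3 [7]->[-9]; new result [-9].
  t14: re-runs because t11 7->-9; new result -9.
  t15: re-runs because t12 [7]->[-9]; new result 1 (unchanged).
  t17: re-runs because t14 1->-9; new result -9.
  t18: re-runs because t17 0->-9; new result -8.
  t20: re-runs because t18 1->-8; new result 8.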